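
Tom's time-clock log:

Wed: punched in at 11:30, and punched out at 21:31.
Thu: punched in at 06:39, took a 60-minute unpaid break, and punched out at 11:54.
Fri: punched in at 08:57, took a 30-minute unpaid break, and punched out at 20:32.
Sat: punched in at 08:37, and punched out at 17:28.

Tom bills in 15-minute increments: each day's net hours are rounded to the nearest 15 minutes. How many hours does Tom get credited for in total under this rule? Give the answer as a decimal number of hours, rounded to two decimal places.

Wed: 11:30–21:31 = 10 h 1 min → rounds to 10 h 0 min
Thu: 06:39–11:54 = 5 h 15 min − 60 min = 4 h 15 min → rounds to 4 h 15 min
Fri: 08:57–20:32 = 11 h 35 min − 30 min = 11 h 5 min → rounds to 11 h 0 min
Sat: 08:37–17:28 = 8 h 51 min → rounds to 8 h 45 min
Total credited: 34 h 0 min.

34.00 hours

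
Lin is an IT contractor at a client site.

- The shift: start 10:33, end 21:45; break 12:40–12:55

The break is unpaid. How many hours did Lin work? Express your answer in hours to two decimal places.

10.95 hours

The shift: 10:33–21:45 = 11 h 12 min; less 15 min break → 10 h 57 min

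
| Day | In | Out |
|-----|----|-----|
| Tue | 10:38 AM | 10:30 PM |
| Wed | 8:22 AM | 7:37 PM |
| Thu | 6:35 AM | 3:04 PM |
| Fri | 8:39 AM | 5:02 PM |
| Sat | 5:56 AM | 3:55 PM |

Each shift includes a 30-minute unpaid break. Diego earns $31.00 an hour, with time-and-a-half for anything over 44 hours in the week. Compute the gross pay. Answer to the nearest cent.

$1525.20

Tue: 10:38 AM–10:30 PM = 11 h 52 min; less 30 min break → 11 h 22 min
Wed: 8:22 AM–7:37 PM = 11 h 15 min; less 30 min break → 10 h 45 min
Thu: 6:35 AM–3:04 PM = 8 h 29 min; less 30 min break → 7 h 59 min
Fri: 8:39 AM–5:02 PM = 8 h 23 min; less 30 min break → 7 h 53 min
Sat: 5:56 AM–3:55 PM = 9 h 59 min; less 30 min break → 9 h 29 min
Total worked: 47 h 28 min = 2848 min.
Regular 44 h 0 min = 2640 min at $31.00/h; overtime 3 h 28 min = 208 min at $46.50/h.
Pay = (2640 × $31.00 + 208 × $46.50) ÷ 60 = $1525.20.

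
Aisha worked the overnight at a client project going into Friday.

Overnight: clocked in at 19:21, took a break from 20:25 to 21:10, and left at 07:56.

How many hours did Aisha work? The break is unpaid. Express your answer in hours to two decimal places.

11.83 hours

Overnight: 19:21 → midnight = 4 h 39 min; midnight → 07:56 = 7 h 56 min; span 12 h 35 min; less 45 min break → 11 h 50 min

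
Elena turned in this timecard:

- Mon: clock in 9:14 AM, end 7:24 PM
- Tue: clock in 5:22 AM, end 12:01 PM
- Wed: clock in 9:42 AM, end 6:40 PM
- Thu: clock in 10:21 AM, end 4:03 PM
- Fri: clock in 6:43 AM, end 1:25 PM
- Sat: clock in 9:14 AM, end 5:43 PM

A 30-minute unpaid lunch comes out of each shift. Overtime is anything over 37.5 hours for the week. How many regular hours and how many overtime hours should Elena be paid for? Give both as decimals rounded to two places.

Regular 37.50 hours, overtime 6.17 hours

Mon: 9:14 AM–7:24 PM = 10 h 10 min; less 30 min break → 9 h 40 min
Tue: 5:22 AM–12:01 PM = 6 h 39 min; less 30 min break → 6 h 9 min
Wed: 9:42 AM–6:40 PM = 8 h 58 min; less 30 min break → 8 h 28 min
Thu: 10:21 AM–4:03 PM = 5 h 42 min; less 30 min break → 5 h 12 min
Fri: 6:43 AM–1:25 PM = 6 h 42 min; less 30 min break → 6 h 12 min
Sat: 9:14 AM–5:43 PM = 8 h 29 min; less 30 min break → 7 h 59 min
Total worked: 43 h 40 min = 43.67 h.
Threshold 37.5 h → overtime 6 h 10 min, regular 37 h 30 min.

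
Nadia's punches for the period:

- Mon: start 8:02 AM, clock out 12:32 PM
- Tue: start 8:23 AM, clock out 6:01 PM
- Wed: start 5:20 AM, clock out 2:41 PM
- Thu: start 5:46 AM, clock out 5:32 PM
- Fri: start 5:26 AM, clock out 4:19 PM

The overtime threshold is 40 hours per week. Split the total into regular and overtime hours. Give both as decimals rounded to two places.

Regular 40.00 hours, overtime 6.13 hours

Mon: 8:02 AM–12:32 PM = 4 h 30 min
Tue: 8:23 AM–6:01 PM = 9 h 38 min
Wed: 5:20 AM–2:41 PM = 9 h 21 min
Thu: 5:46 AM–5:32 PM = 11 h 46 min
Fri: 5:26 AM–4:19 PM = 10 h 53 min
Total worked: 46 h 8 min = 46.13 h.
Threshold 40 h → overtime 6 h 8 min, regular 40 h 0 min.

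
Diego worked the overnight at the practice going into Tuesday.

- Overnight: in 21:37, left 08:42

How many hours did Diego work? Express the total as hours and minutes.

11 h 5 min

Overnight: 21:37 → midnight = 2 h 23 min; midnight → 08:42 = 8 h 42 min; span 11 h 5 min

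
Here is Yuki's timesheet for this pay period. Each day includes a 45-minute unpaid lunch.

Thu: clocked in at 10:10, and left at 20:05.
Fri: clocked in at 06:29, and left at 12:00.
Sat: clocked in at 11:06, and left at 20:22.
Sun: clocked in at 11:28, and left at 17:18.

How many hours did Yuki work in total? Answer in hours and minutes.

27 h 32 min

Thu: 10:10–20:05 = 9 h 55 min; less 45 min break → 9 h 10 min
Fri: 06:29–12:00 = 5 h 31 min; less 45 min break → 4 h 46 min
Sat: 11:06–20:22 = 9 h 16 min; less 45 min break → 8 h 31 min
Sun: 11:28–17:18 = 5 h 50 min; less 45 min break → 5 h 5 min
Total: 9 h 10 min + 4 h 46 min + 8 h 31 min + 5 h 5 min = 27 h 32 min.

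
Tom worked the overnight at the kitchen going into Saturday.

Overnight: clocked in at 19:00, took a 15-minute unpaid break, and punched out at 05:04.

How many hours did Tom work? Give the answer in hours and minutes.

9 h 49 min

Overnight: 19:00 → midnight = 5 h 0 min; midnight → 05:04 = 5 h 4 min; span 10 h 4 min; less 15 min break → 9 h 49 min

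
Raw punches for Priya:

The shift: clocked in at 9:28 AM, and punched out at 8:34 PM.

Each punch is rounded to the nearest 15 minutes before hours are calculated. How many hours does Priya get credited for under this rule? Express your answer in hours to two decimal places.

The shift: in 9:28 AM→9:30 AM, out 8:34 PM→8:30 PM; 11 h 0 min

11.00 hours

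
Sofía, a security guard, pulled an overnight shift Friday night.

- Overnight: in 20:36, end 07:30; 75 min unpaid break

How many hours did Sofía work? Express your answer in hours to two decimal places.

9.65 hours

Overnight: 20:36 → midnight = 3 h 24 min; midnight → 07:30 = 7 h 30 min; span 10 h 54 min; less 75 min break → 9 h 39 min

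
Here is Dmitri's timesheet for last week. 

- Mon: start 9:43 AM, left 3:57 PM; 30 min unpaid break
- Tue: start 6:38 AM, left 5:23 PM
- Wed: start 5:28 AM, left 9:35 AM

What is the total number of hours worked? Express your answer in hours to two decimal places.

Mon: 9:43 AM–3:57 PM = 6 h 14 min; less 30 min break → 5 h 44 min
Tue: 6:38 AM–5:23 PM = 10 h 45 min
Wed: 5:28 AM–9:35 AM = 4 h 7 min
Total: 5 h 44 min + 10 h 45 min + 4 h 7 min = 20 h 36 min.

20.60 hours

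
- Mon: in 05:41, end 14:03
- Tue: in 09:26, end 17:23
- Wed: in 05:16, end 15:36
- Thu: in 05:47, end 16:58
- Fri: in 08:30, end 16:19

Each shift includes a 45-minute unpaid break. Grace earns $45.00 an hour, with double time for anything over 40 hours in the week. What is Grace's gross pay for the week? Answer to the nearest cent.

$1971.00

Mon: 05:41–14:03 = 8 h 22 min; less 45 min break → 7 h 37 min
Tue: 09:26–17:23 = 7 h 57 min; less 45 min break → 7 h 12 min
Wed: 05:16–15:36 = 10 h 20 min; less 45 min break → 9 h 35 min
Thu: 05:47–16:58 = 11 h 11 min; less 45 min break → 10 h 26 min
Fri: 08:30–16:19 = 7 h 49 min; less 45 min break → 7 h 4 min
Total worked: 41 h 54 min = 2514 min.
Regular 40 h 0 min = 2400 min at $45.00/h; overtime 1 h 54 min = 114 min at $90.00/h.
Pay = (2400 × $45.00 + 114 × $90.00) ÷ 60 = $1971.00.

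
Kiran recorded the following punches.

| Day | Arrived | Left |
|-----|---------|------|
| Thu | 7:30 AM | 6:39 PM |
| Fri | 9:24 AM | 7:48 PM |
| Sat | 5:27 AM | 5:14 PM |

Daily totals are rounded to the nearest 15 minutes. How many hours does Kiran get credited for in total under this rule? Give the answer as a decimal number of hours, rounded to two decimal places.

Thu: 7:30 AM–6:39 PM = 11 h 9 min → rounds to 11 h 15 min
Fri: 9:24 AM–7:48 PM = 10 h 24 min → rounds to 10 h 30 min
Sat: 5:27 AM–5:14 PM = 11 h 47 min → rounds to 11 h 45 min
Total credited: 33 h 30 min.

33.50 hours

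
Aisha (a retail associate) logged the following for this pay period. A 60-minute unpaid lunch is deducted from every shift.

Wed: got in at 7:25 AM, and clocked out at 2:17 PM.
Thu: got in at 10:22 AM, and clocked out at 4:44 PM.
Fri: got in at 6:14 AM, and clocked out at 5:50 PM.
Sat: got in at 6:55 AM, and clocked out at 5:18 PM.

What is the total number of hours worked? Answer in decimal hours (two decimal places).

Wed: 7:25 AM–2:17 PM = 6 h 52 min; less 60 min break → 5 h 52 min
Thu: 10:22 AM–4:44 PM = 6 h 22 min; less 60 min break → 5 h 22 min
Fri: 6:14 AM–5:50 PM = 11 h 36 min; less 60 min break → 10 h 36 min
Sat: 6:55 AM–5:18 PM = 10 h 23 min; less 60 min break → 9 h 23 min
Total: 5 h 52 min + 5 h 22 min + 10 h 36 min + 9 h 23 min = 31 h 13 min.

31.22 hours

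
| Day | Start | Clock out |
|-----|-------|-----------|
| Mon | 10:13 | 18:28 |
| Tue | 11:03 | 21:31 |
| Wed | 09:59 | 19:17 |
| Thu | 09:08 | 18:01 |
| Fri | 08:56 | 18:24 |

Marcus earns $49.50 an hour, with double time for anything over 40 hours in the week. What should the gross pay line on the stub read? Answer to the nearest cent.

$2610.30

Mon: 10:13–18:28 = 8 h 15 min
Tue: 11:03–21:31 = 10 h 28 min
Wed: 09:59–19:17 = 9 h 18 min
Thu: 09:08–18:01 = 8 h 53 min
Fri: 08:56–18:24 = 9 h 28 min
Total worked: 46 h 22 min = 2782 min.
Regular 40 h 0 min = 2400 min at $49.50/h; overtime 6 h 22 min = 382 min at $99.00/h.
Pay = (2400 × $49.50 + 382 × $99.00) ÷ 60 = $2610.30.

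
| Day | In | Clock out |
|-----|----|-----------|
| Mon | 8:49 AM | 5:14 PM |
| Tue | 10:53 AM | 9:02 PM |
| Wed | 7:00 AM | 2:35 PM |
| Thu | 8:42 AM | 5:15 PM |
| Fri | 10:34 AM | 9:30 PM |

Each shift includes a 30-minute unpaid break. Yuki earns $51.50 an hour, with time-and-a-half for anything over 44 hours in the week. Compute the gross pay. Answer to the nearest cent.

Mon: 8:49 AM–5:14 PM = 8 h 25 min; less 30 min break → 7 h 55 min
Tue: 10:53 AM–9:02 PM = 10 h 9 min; less 30 min break → 9 h 39 min
Wed: 7:00 AM–2:35 PM = 7 h 35 min; less 30 min break → 7 h 5 min
Thu: 8:42 AM–5:15 PM = 8 h 33 min; less 30 min break → 8 h 3 min
Fri: 10:34 AM–9:30 PM = 10 h 56 min; less 30 min break → 10 h 26 min
Total worked: 43 h 8 min = 2588 min.
Regular 43 h 8 min = 2588 min at $51.50/h; overtime 0 h 0 min = 0 min at $77.25/h.
Pay = (2588 × $51.50 + 0 × $77.25) ÷ 60 = $2221.37.

$2221.37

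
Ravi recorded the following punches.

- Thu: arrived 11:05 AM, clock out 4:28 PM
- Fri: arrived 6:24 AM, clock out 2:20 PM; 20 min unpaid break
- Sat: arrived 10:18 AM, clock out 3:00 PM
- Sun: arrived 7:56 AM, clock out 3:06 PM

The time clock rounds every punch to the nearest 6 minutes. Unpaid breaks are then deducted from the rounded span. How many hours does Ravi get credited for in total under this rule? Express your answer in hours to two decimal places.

24.87 hours

Thu: in 11:05 AM→11:06 AM, out 4:28 PM→4:30 PM; 5 h 24 min
Fri: in 6:24 AM→6:24 AM, out 2:20 PM→2:18 PM; 7 h 54 min − 20 min = 7 h 34 min
Sat: in 10:18 AM→10:18 AM, out 3:00 PM→3:00 PM; 4 h 42 min
Sun: in 7:56 AM→7:54 AM, out 3:06 PM→3:06 PM; 7 h 12 min
Total credited: 24 h 52 min.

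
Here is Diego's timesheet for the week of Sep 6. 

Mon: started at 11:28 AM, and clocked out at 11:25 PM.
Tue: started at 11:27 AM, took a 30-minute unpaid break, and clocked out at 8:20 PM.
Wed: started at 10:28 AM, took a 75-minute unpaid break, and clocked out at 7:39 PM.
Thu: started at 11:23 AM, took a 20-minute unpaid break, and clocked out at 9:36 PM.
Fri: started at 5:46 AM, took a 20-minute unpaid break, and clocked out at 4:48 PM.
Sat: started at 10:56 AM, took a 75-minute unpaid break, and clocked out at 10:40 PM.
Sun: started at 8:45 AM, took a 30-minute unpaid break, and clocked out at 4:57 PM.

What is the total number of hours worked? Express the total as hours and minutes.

67 h 2 min

Mon: 11:28 AM–11:25 PM = 11 h 57 min
Tue: 11:27 AM–8:20 PM = 8 h 53 min; less 30 min break → 8 h 23 min
Wed: 10:28 AM–7:39 PM = 9 h 11 min; less 75 min break → 7 h 56 min
Thu: 11:23 AM–9:36 PM = 10 h 13 min; less 20 min break → 9 h 53 min
Fri: 5:46 AM–4:48 PM = 11 h 2 min; less 20 min break → 10 h 42 min
Sat: 10:56 AM–10:40 PM = 11 h 44 min; less 75 min break → 10 h 29 min
Sun: 8:45 AM–4:57 PM = 8 h 12 min; less 30 min break → 7 h 42 min
Total: 11 h 57 min + 8 h 23 min + 7 h 56 min + 9 h 53 min + 10 h 42 min + 10 h 29 min + 7 h 42 min = 67 h 2 min.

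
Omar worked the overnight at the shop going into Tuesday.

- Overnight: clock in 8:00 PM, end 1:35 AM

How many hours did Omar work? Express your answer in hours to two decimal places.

Overnight: 8:00 PM → midnight = 4 h 0 min; midnight → 1:35 AM = 1 h 35 min; span 5 h 35 min

5.58 hours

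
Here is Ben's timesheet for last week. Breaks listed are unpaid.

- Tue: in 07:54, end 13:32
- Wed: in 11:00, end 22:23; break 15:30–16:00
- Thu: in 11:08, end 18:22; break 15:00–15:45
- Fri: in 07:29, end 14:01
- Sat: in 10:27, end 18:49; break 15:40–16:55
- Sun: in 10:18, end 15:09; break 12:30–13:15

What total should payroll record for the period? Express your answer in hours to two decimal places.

Tue: 07:54–13:32 = 5 h 38 min
Wed: 11:00–22:23 = 11 h 23 min; less 30 min break → 10 h 53 min
Thu: 11:08–18:22 = 7 h 14 min; less 45 min break → 6 h 29 min
Fri: 07:29–14:01 = 6 h 32 min
Sat: 10:27–18:49 = 8 h 22 min; less 75 min break → 7 h 7 min
Sun: 10:18–15:09 = 4 h 51 min; less 45 min break → 4 h 6 min
Total: 5 h 38 min + 10 h 53 min + 6 h 29 min + 6 h 32 min + 7 h 7 min + 4 h 6 min = 40 h 45 min.

40.75 hours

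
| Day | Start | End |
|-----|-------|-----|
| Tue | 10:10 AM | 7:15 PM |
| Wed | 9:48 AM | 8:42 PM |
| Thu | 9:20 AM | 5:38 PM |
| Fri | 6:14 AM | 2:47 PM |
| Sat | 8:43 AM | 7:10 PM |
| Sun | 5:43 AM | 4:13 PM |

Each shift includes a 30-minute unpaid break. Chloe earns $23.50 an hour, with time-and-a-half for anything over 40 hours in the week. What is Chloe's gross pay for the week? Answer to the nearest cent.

$1461.11

Tue: 10:10 AM–7:15 PM = 9 h 5 min; less 30 min break → 8 h 35 min
Wed: 9:48 AM–8:42 PM = 10 h 54 min; less 30 min break → 10 h 24 min
Thu: 9:20 AM–5:38 PM = 8 h 18 min; less 30 min break → 7 h 48 min
Fri: 6:14 AM–2:47 PM = 8 h 33 min; less 30 min break → 8 h 3 min
Sat: 8:43 AM–7:10 PM = 10 h 27 min; less 30 min break → 9 h 57 min
Sun: 5:43 AM–4:13 PM = 10 h 30 min; less 30 min break → 10 h 0 min
Total worked: 54 h 47 min = 3287 min.
Regular 40 h 0 min = 2400 min at $23.50/h; overtime 14 h 47 min = 887 min at $35.25/h.
Pay = (2400 × $23.50 + 887 × $35.25) ÷ 60 = $1461.11.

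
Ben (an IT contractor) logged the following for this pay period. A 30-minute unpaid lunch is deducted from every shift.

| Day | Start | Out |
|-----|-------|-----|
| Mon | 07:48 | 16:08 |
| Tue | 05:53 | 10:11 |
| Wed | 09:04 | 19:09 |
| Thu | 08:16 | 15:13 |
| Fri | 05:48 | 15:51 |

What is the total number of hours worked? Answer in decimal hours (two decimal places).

37.22 hours

Mon: 07:48–16:08 = 8 h 20 min; less 30 min break → 7 h 50 min
Tue: 05:53–10:11 = 4 h 18 min; less 30 min break → 3 h 48 min
Wed: 09:04–19:09 = 10 h 5 min; less 30 min break → 9 h 35 min
Thu: 08:16–15:13 = 6 h 57 min; less 30 min break → 6 h 27 min
Fri: 05:48–15:51 = 10 h 3 min; less 30 min break → 9 h 33 min
Total: 7 h 50 min + 3 h 48 min + 9 h 35 min + 6 h 27 min + 9 h 33 min = 37 h 13 min.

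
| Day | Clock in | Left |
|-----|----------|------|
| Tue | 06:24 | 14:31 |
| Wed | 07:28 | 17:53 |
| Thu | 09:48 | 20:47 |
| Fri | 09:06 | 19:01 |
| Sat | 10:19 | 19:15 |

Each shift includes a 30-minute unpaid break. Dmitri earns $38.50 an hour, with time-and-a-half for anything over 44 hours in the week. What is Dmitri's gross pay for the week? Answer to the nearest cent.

Tue: 06:24–14:31 = 8 h 7 min; less 30 min break → 7 h 37 min
Wed: 07:28–17:53 = 10 h 25 min; less 30 min break → 9 h 55 min
Thu: 09:48–20:47 = 10 h 59 min; less 30 min break → 10 h 29 min
Fri: 09:06–19:01 = 9 h 55 min; less 30 min break → 9 h 25 min
Sat: 10:19–19:15 = 8 h 56 min; less 30 min break → 8 h 26 min
Total worked: 45 h 52 min = 2752 min.
Regular 44 h 0 min = 2640 min at $38.50/h; overtime 1 h 52 min = 112 min at $57.75/h.
Pay = (2640 × $38.50 + 112 × $57.75) ÷ 60 = $1801.80.

$1801.80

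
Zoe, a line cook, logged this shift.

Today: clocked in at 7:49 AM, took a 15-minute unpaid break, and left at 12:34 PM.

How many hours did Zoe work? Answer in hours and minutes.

4 h 30 min

Today: 7:49 AM–12:34 PM = 4 h 45 min; less 15 min break → 4 h 30 min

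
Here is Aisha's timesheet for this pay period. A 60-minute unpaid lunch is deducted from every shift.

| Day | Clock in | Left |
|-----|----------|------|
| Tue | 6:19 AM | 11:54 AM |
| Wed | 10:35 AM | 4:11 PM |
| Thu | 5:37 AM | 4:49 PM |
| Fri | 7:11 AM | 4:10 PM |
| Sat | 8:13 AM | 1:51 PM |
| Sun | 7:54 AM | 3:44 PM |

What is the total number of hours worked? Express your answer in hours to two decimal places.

38.83 hours

Tue: 6:19 AM–11:54 AM = 5 h 35 min; less 60 min break → 4 h 35 min
Wed: 10:35 AM–4:11 PM = 5 h 36 min; less 60 min break → 4 h 36 min
Thu: 5:37 AM–4:49 PM = 11 h 12 min; less 60 min break → 10 h 12 min
Fri: 7:11 AM–4:10 PM = 8 h 59 min; less 60 min break → 7 h 59 min
Sat: 8:13 AM–1:51 PM = 5 h 38 min; less 60 min break → 4 h 38 min
Sun: 7:54 AM–3:44 PM = 7 h 50 min; less 60 min break → 6 h 50 min
Total: 4 h 35 min + 4 h 36 min + 10 h 12 min + 7 h 59 min + 4 h 38 min + 6 h 50 min = 38 h 50 min.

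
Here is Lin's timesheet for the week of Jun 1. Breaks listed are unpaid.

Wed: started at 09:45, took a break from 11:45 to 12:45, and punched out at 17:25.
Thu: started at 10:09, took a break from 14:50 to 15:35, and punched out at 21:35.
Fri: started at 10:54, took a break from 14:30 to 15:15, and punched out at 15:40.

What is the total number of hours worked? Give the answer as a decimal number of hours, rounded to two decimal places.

Wed: 09:45–17:25 = 7 h 40 min; less 60 min break → 6 h 40 min
Thu: 10:09–21:35 = 11 h 26 min; less 45 min break → 10 h 41 min
Fri: 10:54–15:40 = 4 h 46 min; less 45 min break → 4 h 1 min
Total: 6 h 40 min + 10 h 41 min + 4 h 1 min = 21 h 22 min.

21.37 hours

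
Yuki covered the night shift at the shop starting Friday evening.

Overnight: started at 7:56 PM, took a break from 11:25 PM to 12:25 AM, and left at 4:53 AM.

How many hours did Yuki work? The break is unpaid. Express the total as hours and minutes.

7 h 57 min

Overnight: 7:56 PM → midnight = 4 h 4 min; midnight → 4:53 AM = 4 h 53 min; span 8 h 57 min; less 60 min break → 7 h 57 min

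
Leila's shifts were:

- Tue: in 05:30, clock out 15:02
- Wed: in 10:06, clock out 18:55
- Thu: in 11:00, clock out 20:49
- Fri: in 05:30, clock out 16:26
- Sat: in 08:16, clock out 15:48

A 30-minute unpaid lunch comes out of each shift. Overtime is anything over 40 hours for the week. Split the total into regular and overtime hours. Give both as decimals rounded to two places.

Tue: 05:30–15:02 = 9 h 32 min; less 30 min break → 9 h 2 min
Wed: 10:06–18:55 = 8 h 49 min; less 30 min break → 8 h 19 min
Thu: 11:00–20:49 = 9 h 49 min; less 30 min break → 9 h 19 min
Fri: 05:30–16:26 = 10 h 56 min; less 30 min break → 10 h 26 min
Sat: 08:16–15:48 = 7 h 32 min; less 30 min break → 7 h 2 min
Total worked: 44 h 8 min = 44.13 h.
Threshold 40 h → overtime 4 h 8 min, regular 40 h 0 min.

Regular 40.00 hours, overtime 4.13 hours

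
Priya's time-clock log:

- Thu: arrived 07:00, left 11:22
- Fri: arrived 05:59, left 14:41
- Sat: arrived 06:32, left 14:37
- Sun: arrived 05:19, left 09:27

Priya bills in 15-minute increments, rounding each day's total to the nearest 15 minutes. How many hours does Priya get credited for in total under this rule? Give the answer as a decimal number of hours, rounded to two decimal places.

25.25 hours

Thu: 07:00–11:22 = 4 h 22 min → rounds to 4 h 15 min
Fri: 05:59–14:41 = 8 h 42 min → rounds to 8 h 45 min
Sat: 06:32–14:37 = 8 h 5 min → rounds to 8 h 0 min
Sun: 05:19–09:27 = 4 h 8 min → rounds to 4 h 15 min
Total credited: 25 h 15 min.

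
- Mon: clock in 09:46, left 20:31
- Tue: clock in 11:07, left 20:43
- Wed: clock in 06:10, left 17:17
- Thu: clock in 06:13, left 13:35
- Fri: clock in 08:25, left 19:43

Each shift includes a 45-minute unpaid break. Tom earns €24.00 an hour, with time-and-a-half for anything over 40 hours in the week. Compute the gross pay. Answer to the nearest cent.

€1189.80

Mon: 09:46–20:31 = 10 h 45 min; less 45 min break → 10 h 0 min
Tue: 11:07–20:43 = 9 h 36 min; less 45 min break → 8 h 51 min
Wed: 06:10–17:17 = 11 h 7 min; less 45 min break → 10 h 22 min
Thu: 06:13–13:35 = 7 h 22 min; less 45 min break → 6 h 37 min
Fri: 08:25–19:43 = 11 h 18 min; less 45 min break → 10 h 33 min
Total worked: 46 h 23 min = 2783 min.
Regular 40 h 0 min = 2400 min at €24.00/h; overtime 6 h 23 min = 383 min at €36.00/h.
Pay = (2400 × €24.00 + 383 × €36.00) ÷ 60 = €1189.80.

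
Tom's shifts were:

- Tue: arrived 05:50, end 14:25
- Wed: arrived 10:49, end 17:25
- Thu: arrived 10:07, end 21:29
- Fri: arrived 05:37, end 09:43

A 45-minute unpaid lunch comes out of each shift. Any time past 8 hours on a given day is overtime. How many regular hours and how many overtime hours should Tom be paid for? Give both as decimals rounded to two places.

Regular 25.03 hours, overtime 2.62 hours

Tue: 05:50–14:25 = 8 h 35 min; less 45 min break → 7 h 50 min
Wed: 10:49–17:25 = 6 h 36 min; less 45 min break → 5 h 51 min
Thu: 10:07–21:29 = 11 h 22 min; less 45 min break → 10 h 37 min
Fri: 05:37–09:43 = 4 h 6 min; less 45 min break → 3 h 21 min
Tue reg 7 h 50 min / OT 0 h 0 min; Wed reg 5 h 51 min / OT 0 h 0 min; Thu reg 8 h 0 min / OT 2 h 37 min; Fri reg 3 h 21 min / OT 0 h 0 min.
Totals: regular 25 h 2 min, overtime 2 h 37 min.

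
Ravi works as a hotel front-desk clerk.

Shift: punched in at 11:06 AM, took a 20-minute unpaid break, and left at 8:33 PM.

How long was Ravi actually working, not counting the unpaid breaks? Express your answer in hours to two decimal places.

9.12 hours

Shift: 11:06 AM–8:33 PM = 9 h 27 min; less 20 min break → 9 h 7 min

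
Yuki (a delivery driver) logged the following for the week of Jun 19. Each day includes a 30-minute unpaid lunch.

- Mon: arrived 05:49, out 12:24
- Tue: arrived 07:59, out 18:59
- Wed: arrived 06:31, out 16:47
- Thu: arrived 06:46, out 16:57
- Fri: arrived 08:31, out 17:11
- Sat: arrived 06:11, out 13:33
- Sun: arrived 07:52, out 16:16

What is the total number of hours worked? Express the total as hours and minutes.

58 h 58 min

Mon: 05:49–12:24 = 6 h 35 min; less 30 min break → 6 h 5 min
Tue: 07:59–18:59 = 11 h 0 min; less 30 min break → 10 h 30 min
Wed: 06:31–16:47 = 10 h 16 min; less 30 min break → 9 h 46 min
Thu: 06:46–16:57 = 10 h 11 min; less 30 min break → 9 h 41 min
Fri: 08:31–17:11 = 8 h 40 min; less 30 min break → 8 h 10 min
Sat: 06:11–13:33 = 7 h 22 min; less 30 min break → 6 h 52 min
Sun: 07:52–16:16 = 8 h 24 min; less 30 min break → 7 h 54 min
Total: 6 h 5 min + 10 h 30 min + 9 h 46 min + 9 h 41 min + 8 h 10 min + 6 h 52 min + 7 h 54 min = 58 h 58 min.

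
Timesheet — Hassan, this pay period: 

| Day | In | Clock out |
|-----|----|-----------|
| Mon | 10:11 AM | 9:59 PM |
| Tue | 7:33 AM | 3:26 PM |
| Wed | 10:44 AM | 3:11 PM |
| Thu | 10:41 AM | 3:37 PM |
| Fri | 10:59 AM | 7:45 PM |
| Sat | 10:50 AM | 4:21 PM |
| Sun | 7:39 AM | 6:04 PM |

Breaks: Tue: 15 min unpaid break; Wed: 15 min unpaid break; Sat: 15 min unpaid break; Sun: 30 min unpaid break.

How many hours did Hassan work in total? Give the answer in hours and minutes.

52 h 31 min

Mon: 10:11 AM–9:59 PM = 11 h 48 min
Tue: 7:33 AM–3:26 PM = 7 h 53 min; less 15 min break → 7 h 38 min
Wed: 10:44 AM–3:11 PM = 4 h 27 min; less 15 min break → 4 h 12 min
Thu: 10:41 AM–3:37 PM = 4 h 56 min
Fri: 10:59 AM–7:45 PM = 8 h 46 min
Sat: 10:50 AM–4:21 PM = 5 h 31 min; less 15 min break → 5 h 16 min
Sun: 7:39 AM–6:04 PM = 10 h 25 min; less 30 min break → 9 h 55 min
Total: 11 h 48 min + 7 h 38 min + 4 h 12 min + 4 h 56 min + 8 h 46 min + 5 h 16 min + 9 h 55 min = 52 h 31 min.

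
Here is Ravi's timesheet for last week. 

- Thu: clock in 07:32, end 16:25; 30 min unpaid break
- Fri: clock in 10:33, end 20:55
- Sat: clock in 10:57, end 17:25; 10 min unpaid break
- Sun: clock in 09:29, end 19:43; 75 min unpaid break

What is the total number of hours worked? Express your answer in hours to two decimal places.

Thu: 07:32–16:25 = 8 h 53 min; less 30 min break → 8 h 23 min
Fri: 10:33–20:55 = 10 h 22 min
Sat: 10:57–17:25 = 6 h 28 min; less 10 min break → 6 h 18 min
Sun: 09:29–19:43 = 10 h 14 min; less 75 min break → 8 h 59 min
Total: 8 h 23 min + 10 h 22 min + 6 h 18 min + 8 h 59 min = 34 h 2 min.

34.03 hours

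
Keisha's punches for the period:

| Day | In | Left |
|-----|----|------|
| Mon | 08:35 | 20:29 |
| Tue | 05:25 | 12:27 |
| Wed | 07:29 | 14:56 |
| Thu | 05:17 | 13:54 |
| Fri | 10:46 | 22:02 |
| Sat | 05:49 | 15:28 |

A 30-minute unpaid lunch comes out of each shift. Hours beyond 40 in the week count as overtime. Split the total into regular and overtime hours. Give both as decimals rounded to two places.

Mon: 08:35–20:29 = 11 h 54 min; less 30 min break → 11 h 24 min
Tue: 05:25–12:27 = 7 h 2 min; less 30 min break → 6 h 32 min
Wed: 07:29–14:56 = 7 h 27 min; less 30 min break → 6 h 57 min
Thu: 05:17–13:54 = 8 h 37 min; less 30 min break → 8 h 7 min
Fri: 10:46–22:02 = 11 h 16 min; less 30 min break → 10 h 46 min
Sat: 05:49–15:28 = 9 h 39 min; less 30 min break → 9 h 9 min
Total worked: 52 h 55 min = 52.92 h.
Threshold 40 h → overtime 12 h 55 min, regular 40 h 0 min.

Regular 40.00 hours, overtime 12.92 hours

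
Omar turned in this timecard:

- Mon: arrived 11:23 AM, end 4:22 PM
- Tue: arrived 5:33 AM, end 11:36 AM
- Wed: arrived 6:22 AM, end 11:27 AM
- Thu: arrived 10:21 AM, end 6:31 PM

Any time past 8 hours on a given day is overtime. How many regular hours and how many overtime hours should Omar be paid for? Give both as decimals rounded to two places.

Regular 24.12 hours, overtime 0.17 hours

Mon: 11:23 AM–4:22 PM = 4 h 59 min
Tue: 5:33 AM–11:36 AM = 6 h 3 min
Wed: 6:22 AM–11:27 AM = 5 h 5 min
Thu: 10:21 AM–6:31 PM = 8 h 10 min
Mon reg 4 h 59 min / OT 0 h 0 min; Tue reg 6 h 3 min / OT 0 h 0 min; Wed reg 5 h 5 min / OT 0 h 0 min; Thu reg 8 h 0 min / OT 0 h 10 min.
Totals: regular 24 h 7 min, overtime 0 h 10 min.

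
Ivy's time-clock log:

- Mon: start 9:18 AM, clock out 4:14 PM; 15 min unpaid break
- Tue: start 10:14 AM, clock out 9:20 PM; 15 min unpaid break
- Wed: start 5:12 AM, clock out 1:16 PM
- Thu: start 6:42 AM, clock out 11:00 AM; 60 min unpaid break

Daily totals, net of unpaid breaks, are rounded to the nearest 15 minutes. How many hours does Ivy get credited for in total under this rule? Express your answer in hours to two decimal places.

Mon: 9:18 AM–4:14 PM = 6 h 56 min − 15 min = 6 h 41 min → rounds to 6 h 45 min
Tue: 10:14 AM–9:20 PM = 11 h 6 min − 15 min = 10 h 51 min → rounds to 10 h 45 min
Wed: 5:12 AM–1:16 PM = 8 h 4 min → rounds to 8 h 0 min
Thu: 6:42 AM–11:00 AM = 4 h 18 min − 60 min = 3 h 18 min → rounds to 3 h 15 min
Total credited: 28 h 45 min.

28.75 hours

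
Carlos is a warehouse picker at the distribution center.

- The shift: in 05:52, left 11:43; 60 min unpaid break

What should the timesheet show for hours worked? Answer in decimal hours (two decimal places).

4.85 hours

The shift: 05:52–11:43 = 5 h 51 min; less 60 min break → 4 h 51 min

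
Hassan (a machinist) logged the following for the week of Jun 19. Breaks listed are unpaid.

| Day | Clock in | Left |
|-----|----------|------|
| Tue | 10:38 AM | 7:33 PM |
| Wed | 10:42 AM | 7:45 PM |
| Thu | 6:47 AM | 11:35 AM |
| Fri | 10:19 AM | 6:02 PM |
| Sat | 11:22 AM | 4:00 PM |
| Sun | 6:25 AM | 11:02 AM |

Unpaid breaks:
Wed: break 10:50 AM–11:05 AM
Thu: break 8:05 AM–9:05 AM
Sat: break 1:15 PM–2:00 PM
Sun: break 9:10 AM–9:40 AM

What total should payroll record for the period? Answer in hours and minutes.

37 h 14 min

Tue: 10:38 AM–7:33 PM = 8 h 55 min
Wed: 10:42 AM–7:45 PM = 9 h 3 min; less 15 min break → 8 h 48 min
Thu: 6:47 AM–11:35 AM = 4 h 48 min; less 60 min break → 3 h 48 min
Fri: 10:19 AM–6:02 PM = 7 h 43 min
Sat: 11:22 AM–4:00 PM = 4 h 38 min; less 45 min break → 3 h 53 min
Sun: 6:25 AM–11:02 AM = 4 h 37 min; less 30 min break → 4 h 7 min
Total: 8 h 55 min + 8 h 48 min + 3 h 48 min + 7 h 43 min + 3 h 53 min + 4 h 7 min = 37 h 14 min.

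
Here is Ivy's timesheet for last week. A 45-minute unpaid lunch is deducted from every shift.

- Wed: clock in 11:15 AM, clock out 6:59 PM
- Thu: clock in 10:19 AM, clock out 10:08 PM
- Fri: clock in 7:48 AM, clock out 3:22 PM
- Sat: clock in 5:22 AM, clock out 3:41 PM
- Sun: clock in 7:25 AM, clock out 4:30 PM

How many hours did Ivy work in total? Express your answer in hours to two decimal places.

42.77 hours

Wed: 11:15 AM–6:59 PM = 7 h 44 min; less 45 min break → 6 h 59 min
Thu: 10:19 AM–10:08 PM = 11 h 49 min; less 45 min break → 11 h 4 min
Fri: 7:48 AM–3:22 PM = 7 h 34 min; less 45 min break → 6 h 49 min
Sat: 5:22 AM–3:41 PM = 10 h 19 min; less 45 min break → 9 h 34 min
Sun: 7:25 AM–4:30 PM = 9 h 5 min; less 45 min break → 8 h 20 min
Total: 6 h 59 min + 11 h 4 min + 6 h 49 min + 9 h 34 min + 8 h 20 min = 42 h 46 min.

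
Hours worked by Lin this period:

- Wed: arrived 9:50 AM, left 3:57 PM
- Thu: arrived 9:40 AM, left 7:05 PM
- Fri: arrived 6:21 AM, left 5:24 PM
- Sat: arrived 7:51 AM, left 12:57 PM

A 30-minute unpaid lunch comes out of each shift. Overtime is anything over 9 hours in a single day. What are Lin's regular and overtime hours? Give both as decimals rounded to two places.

Regular 28.13 hours, overtime 1.55 hours

Wed: 9:50 AM–3:57 PM = 6 h 7 min; less 30 min break → 5 h 37 min
Thu: 9:40 AM–7:05 PM = 9 h 25 min; less 30 min break → 8 h 55 min
Fri: 6:21 AM–5:24 PM = 11 h 3 min; less 30 min break → 10 h 33 min
Sat: 7:51 AM–12:57 PM = 5 h 6 min; less 30 min break → 4 h 36 min
Wed reg 5 h 37 min / OT 0 h 0 min; Thu reg 8 h 55 min / OT 0 h 0 min; Fri reg 9 h 0 min / OT 1 h 33 min; Sat reg 4 h 36 min / OT 0 h 0 min.
Totals: regular 28 h 8 min, overtime 1 h 33 min.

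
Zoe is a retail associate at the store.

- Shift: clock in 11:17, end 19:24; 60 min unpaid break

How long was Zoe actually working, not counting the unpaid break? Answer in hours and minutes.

Shift: 11:17–19:24 = 8 h 7 min; less 60 min break → 7 h 7 min

7 h 7 min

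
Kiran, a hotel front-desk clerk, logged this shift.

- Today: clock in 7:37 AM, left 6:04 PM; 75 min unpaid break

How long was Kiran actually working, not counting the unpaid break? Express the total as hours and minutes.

Today: 7:37 AM–6:04 PM = 10 h 27 min; less 75 min break → 9 h 12 min

9 h 12 min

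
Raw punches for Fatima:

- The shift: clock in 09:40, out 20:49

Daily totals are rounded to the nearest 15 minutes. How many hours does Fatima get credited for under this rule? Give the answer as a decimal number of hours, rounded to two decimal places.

11.25 hours

The shift: 09:40–20:49 = 11 h 9 min → rounds to 11 h 15 min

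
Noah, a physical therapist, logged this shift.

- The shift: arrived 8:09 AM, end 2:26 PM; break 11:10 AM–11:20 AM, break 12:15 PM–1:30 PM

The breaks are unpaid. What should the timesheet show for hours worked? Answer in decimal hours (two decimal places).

The shift: 8:09 AM–2:26 PM = 6 h 17 min; less 85 min break → 4 h 52 min

4.87 hours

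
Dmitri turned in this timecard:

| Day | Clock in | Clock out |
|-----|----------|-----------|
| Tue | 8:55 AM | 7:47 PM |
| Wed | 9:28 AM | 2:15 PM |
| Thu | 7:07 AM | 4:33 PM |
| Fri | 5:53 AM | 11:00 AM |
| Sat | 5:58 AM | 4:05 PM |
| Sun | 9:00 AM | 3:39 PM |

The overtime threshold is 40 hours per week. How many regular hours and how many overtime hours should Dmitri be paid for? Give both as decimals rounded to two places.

Regular 40.00 hours, overtime 6.97 hours

Tue: 8:55 AM–7:47 PM = 10 h 52 min
Wed: 9:28 AM–2:15 PM = 4 h 47 min
Thu: 7:07 AM–4:33 PM = 9 h 26 min
Fri: 5:53 AM–11:00 AM = 5 h 7 min
Sat: 5:58 AM–4:05 PM = 10 h 7 min
Sun: 9:00 AM–3:39 PM = 6 h 39 min
Total worked: 46 h 58 min = 46.97 h.
Threshold 40 h → overtime 6 h 58 min, regular 40 h 0 min.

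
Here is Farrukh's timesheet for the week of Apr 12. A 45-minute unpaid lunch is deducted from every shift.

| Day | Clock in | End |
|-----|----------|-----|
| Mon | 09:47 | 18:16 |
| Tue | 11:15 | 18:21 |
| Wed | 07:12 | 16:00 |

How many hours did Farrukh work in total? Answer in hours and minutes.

Mon: 09:47–18:16 = 8 h 29 min; less 45 min break → 7 h 44 min
Tue: 11:15–18:21 = 7 h 6 min; less 45 min break → 6 h 21 min
Wed: 07:12–16:00 = 8 h 48 min; less 45 min break → 8 h 3 min
Total: 7 h 44 min + 6 h 21 min + 8 h 3 min = 22 h 8 min.

22 h 8 min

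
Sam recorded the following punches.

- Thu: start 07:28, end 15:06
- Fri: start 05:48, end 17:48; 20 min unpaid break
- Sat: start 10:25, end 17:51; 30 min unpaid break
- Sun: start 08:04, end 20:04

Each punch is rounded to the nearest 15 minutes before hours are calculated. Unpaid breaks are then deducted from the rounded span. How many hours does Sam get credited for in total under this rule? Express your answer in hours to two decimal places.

37.92 hours

Thu: in 07:28→07:30, out 15:06→15:00; 7 h 30 min
Fri: in 05:48→05:45, out 17:48→17:45; 12 h 0 min − 20 min = 11 h 40 min
Sat: in 10:25→10:30, out 17:51→17:45; 7 h 15 min − 30 min = 6 h 45 min
Sun: in 08:04→08:00, out 20:04→20:00; 12 h 0 min
Total credited: 37 h 55 min.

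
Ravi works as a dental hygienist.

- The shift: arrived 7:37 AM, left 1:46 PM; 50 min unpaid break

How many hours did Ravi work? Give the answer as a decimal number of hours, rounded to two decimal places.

5.32 hours

The shift: 7:37 AM–1:46 PM = 6 h 9 min; less 50 min break → 5 h 19 min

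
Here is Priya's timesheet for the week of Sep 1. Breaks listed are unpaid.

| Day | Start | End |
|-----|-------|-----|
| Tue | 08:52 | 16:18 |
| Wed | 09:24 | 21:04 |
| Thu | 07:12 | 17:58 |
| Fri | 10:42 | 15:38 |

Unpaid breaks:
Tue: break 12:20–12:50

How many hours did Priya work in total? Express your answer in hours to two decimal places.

Tue: 08:52–16:18 = 7 h 26 min; less 30 min break → 6 h 56 min
Wed: 09:24–21:04 = 11 h 40 min
Thu: 07:12–17:58 = 10 h 46 min
Fri: 10:42–15:38 = 4 h 56 min
Total: 6 h 56 min + 11 h 40 min + 10 h 46 min + 4 h 56 min = 34 h 18 min.

34.30 hours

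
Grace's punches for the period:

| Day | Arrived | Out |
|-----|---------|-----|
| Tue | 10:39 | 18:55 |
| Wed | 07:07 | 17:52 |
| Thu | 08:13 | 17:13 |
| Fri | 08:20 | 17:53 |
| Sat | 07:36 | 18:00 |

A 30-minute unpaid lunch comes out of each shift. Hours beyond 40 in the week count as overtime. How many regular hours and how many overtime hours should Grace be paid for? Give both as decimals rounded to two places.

Regular 40.00 hours, overtime 5.47 hours

Tue: 10:39–18:55 = 8 h 16 min; less 30 min break → 7 h 46 min
Wed: 07:07–17:52 = 10 h 45 min; less 30 min break → 10 h 15 min
Thu: 08:13–17:13 = 9 h 0 min; less 30 min break → 8 h 30 min
Fri: 08:20–17:53 = 9 h 33 min; less 30 min break → 9 h 3 min
Sat: 07:36–18:00 = 10 h 24 min; less 30 min break → 9 h 54 min
Total worked: 45 h 28 min = 45.47 h.
Threshold 40 h → overtime 5 h 28 min, regular 40 h 0 min.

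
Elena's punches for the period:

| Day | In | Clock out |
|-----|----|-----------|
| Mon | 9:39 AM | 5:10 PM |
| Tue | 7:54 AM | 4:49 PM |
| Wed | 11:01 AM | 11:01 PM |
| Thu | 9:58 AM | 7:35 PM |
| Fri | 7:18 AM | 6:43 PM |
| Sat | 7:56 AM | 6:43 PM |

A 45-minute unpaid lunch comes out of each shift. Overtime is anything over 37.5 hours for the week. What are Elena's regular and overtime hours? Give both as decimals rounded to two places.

Regular 37.50 hours, overtime 18.25 hours

Mon: 9:39 AM–5:10 PM = 7 h 31 min; less 45 min break → 6 h 46 min
Tue: 7:54 AM–4:49 PM = 8 h 55 min; less 45 min break → 8 h 10 min
Wed: 11:01 AM–11:01 PM = 12 h 0 min; less 45 min break → 11 h 15 min
Thu: 9:58 AM–7:35 PM = 9 h 37 min; less 45 min break → 8 h 52 min
Fri: 7:18 AM–6:43 PM = 11 h 25 min; less 45 min break → 10 h 40 min
Sat: 7:56 AM–6:43 PM = 10 h 47 min; less 45 min break → 10 h 2 min
Total worked: 55 h 45 min = 55.75 h.
Threshold 37.5 h → overtime 18 h 15 min, regular 37 h 30 min.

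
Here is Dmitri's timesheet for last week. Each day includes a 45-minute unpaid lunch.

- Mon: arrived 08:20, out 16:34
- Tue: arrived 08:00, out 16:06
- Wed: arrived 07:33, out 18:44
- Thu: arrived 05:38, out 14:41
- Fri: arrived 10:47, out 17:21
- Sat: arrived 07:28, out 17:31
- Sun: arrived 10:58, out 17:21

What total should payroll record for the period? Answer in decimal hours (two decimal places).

Mon: 08:20–16:34 = 8 h 14 min; less 45 min break → 7 h 29 min
Tue: 08:00–16:06 = 8 h 6 min; less 45 min break → 7 h 21 min
Wed: 07:33–18:44 = 11 h 11 min; less 45 min break → 10 h 26 min
Thu: 05:38–14:41 = 9 h 3 min; less 45 min break → 8 h 18 min
Fri: 10:47–17:21 = 6 h 34 min; less 45 min break → 5 h 49 min
Sat: 07:28–17:31 = 10 h 3 min; less 45 min break → 9 h 18 min
Sun: 10:58–17:21 = 6 h 23 min; less 45 min break → 5 h 38 min
Total: 7 h 29 min + 7 h 21 min + 10 h 26 min + 8 h 18 min + 5 h 49 min + 9 h 18 min + 5 h 38 min = 54 h 19 min.

54.32 hours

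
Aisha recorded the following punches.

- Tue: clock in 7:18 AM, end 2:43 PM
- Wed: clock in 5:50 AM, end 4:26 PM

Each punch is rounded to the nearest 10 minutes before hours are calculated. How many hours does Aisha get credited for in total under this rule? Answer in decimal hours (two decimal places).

Tue: in 7:18 AM→7:20 AM, out 2:43 PM→2:40 PM; 7 h 20 min
Wed: in 5:50 AM→5:50 AM, out 4:26 PM→4:30 PM; 10 h 40 min
Total credited: 18 h 0 min.

18.00 hours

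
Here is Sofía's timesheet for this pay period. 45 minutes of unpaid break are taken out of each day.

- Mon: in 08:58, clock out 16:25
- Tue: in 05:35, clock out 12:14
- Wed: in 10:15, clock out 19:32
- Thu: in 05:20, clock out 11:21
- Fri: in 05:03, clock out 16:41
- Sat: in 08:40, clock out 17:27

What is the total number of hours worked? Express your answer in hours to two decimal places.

45.32 hours

Mon: 08:58–16:25 = 7 h 27 min; less 45 min break → 6 h 42 min
Tue: 05:35–12:14 = 6 h 39 min; less 45 min break → 5 h 54 min
Wed: 10:15–19:32 = 9 h 17 min; less 45 min break → 8 h 32 min
Thu: 05:20–11:21 = 6 h 1 min; less 45 min break → 5 h 16 min
Fri: 05:03–16:41 = 11 h 38 min; less 45 min break → 10 h 53 min
Sat: 08:40–17:27 = 8 h 47 min; less 45 min break → 8 h 2 min
Total: 6 h 42 min + 5 h 54 min + 8 h 32 min + 5 h 16 min + 10 h 53 min + 8 h 2 min = 45 h 19 min.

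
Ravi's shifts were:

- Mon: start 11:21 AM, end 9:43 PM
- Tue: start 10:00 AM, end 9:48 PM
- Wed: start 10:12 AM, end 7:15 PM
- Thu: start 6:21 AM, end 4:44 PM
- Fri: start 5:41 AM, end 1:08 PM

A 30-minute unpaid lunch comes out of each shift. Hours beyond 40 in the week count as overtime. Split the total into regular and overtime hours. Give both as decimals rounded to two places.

Mon: 11:21 AM–9:43 PM = 10 h 22 min; less 30 min break → 9 h 52 min
Tue: 10:00 AM–9:48 PM = 11 h 48 min; less 30 min break → 11 h 18 min
Wed: 10:12 AM–7:15 PM = 9 h 3 min; less 30 min break → 8 h 33 min
Thu: 6:21 AM–4:44 PM = 10 h 23 min; less 30 min break → 9 h 53 min
Fri: 5:41 AM–1:08 PM = 7 h 27 min; less 30 min break → 6 h 57 min
Total worked: 46 h 33 min = 46.55 h.
Threshold 40 h → overtime 6 h 33 min, regular 40 h 0 min.

Regular 40.00 hours, overtime 6.55 hours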